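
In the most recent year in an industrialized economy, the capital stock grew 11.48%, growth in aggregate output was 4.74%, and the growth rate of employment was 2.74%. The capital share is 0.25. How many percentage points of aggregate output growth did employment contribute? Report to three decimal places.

2.055 pp

Labor's share = 1 − 0.25 = 0.75.
Contribution = share × growth = 0.75 × 2.74 = 2.055 pp.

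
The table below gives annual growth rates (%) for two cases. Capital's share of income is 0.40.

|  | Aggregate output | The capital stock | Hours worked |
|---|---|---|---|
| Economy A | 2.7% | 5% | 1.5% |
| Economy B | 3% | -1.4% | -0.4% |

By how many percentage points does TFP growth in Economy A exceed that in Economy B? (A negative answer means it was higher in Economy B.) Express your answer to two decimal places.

Labor's share = 1 − 0.4 = 0.6.
Economy A: TFP = 2.7 − 2 − 0.9 = -0.2%.
Economy B: TFP = 3 + 0.56 + 0.24 = 3.8%.
Difference = -0.2 − (3.8) = -4 pp.

-4.00 percentage points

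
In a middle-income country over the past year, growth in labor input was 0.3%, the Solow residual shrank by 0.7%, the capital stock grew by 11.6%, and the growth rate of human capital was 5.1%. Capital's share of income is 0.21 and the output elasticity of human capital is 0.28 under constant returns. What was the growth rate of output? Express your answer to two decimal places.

Output growth was 3.32%.

Labor's share = 1 − 0.21 − 0.28 = 0.51.
The capital stock: 0.21 × 11.6 = 2.436 pp.
Human capital: 0.28 × 5.1 = 1.428 pp.
Labor input: 0.51 × 0.3 = 0.153 pp.
Output growth = -0.7 + 4.017 = 3.317%.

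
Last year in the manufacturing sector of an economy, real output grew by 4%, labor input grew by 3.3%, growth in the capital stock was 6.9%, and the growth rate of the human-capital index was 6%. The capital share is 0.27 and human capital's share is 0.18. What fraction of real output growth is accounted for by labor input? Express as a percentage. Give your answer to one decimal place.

Labor's share = 1 − 0.27 − 0.18 = 0.55.
Labor input contributed 0.55 × 3.3 = 1.815 pp.
Share of growth = 1.815 / 4 × 100 = 45.375%.

45.4%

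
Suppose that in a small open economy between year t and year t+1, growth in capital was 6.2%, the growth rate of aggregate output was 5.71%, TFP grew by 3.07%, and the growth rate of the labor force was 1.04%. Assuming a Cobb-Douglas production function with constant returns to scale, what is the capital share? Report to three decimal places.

α = 0.310

gY = gA + α·gK + (1−α)·gL, so gY − gA − gL = α(gK − gL).
5.71 − 3.07 − 1.04 = α × (6.2 − 1.04).
1.6 = 5.16 α, so α = 0.31008.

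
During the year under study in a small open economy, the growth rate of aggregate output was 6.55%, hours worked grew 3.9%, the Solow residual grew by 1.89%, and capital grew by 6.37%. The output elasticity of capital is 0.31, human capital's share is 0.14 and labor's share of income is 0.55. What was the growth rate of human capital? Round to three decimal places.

Labor's share = 1 − 0.31 − 0.14 = 0.55.
gY = gA + 0.31×6.37 + 0.55×3.9 + 0.14×g.
0.14×g = 6.55 − 1.89 − 4.1197 = 0.5403.
g = 0.5403 / 0.14 = 3.85929%.

Human capital growth was 3.859%.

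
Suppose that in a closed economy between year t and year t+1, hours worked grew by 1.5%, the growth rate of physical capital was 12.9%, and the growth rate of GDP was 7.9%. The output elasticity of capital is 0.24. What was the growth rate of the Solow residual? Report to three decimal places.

Labor's share = 1 − 0.24 = 0.76.
Physical capital: 0.24 × 12.9 = 3.096 pp.
Hours worked: 0.76 × 1.5 = 1.14 pp.
TFP growth = 7.9 − 4.236 = 3.664%.

The Solow residual grew 3.664%.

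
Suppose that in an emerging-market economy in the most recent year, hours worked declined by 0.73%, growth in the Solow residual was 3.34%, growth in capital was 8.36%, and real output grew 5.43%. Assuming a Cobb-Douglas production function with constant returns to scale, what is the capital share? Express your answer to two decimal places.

α = 0.31

gY = gA + α·gK + (1−α)·gL, so gY − gA − gL = α(gK − gL).
5.43 − 3.34 + 0.73 = α × (8.36 − (-0.73)).
2.82 = 9.09 α, so α = 0.3102.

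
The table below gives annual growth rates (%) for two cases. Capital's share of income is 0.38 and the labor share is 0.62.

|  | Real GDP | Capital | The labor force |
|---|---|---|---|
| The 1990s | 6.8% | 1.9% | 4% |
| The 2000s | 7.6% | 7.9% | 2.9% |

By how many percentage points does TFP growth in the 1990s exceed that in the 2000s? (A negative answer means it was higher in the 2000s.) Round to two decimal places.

Labor's share = 1 − 0.38 = 0.62.
The 1990s: TFP = 6.8 − 0.722 − 2.48 = 3.598%.
The 2000s: TFP = 7.6 − 3.002 − 1.798 = 2.8%.
Difference = 3.598 − (2.8) = 0.798 pp.

0.80 percentage points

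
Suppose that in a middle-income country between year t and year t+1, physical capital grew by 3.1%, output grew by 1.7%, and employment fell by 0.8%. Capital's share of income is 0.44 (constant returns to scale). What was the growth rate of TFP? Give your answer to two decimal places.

TFP growth was 0.78%.

Labor's share = 1 − 0.44 = 0.56.
Physical capital: 0.44 × 3.1 = 1.364 pp.
Employment: 0.56 × (-0.8) = -0.448 pp.
TFP growth = 1.7 − 0.916 = 0.784%.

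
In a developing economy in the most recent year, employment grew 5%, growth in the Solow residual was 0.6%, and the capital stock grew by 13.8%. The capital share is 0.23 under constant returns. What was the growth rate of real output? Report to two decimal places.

Real output grew 7.62%.

Labor's share = 1 − 0.23 = 0.77.
The capital stock: 0.23 × 13.8 = 3.174 pp.
Employment: 0.77 × 5 = 3.85 pp.
Output growth = 0.6 + 7.024 = 7.624%.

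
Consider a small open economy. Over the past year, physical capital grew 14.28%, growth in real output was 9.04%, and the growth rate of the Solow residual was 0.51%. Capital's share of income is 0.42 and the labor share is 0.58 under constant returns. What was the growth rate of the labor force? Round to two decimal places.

Labor's share = 1 − 0.42 = 0.58.
gY = gA + 0.42×14.28 + 0.58×g.
0.58×g = 9.04 − 0.51 − 5.9976 = 2.5324.
g = 2.5324 / 0.58 = 4.3662%.

4.37%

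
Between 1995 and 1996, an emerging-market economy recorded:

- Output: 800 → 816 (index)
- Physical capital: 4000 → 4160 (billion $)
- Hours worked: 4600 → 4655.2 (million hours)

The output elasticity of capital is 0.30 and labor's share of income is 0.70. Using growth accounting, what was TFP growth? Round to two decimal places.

Output growth = (816 − 800) / 800 = 2%.
Physical capital growth = (4160 − 4000) / 4000 = 4%.
Hours worked growth = (4655.2 − 4600) / 4600 = 1.2%.
Labor's share = 1 − 0.3 = 0.7.
Physical capital: 0.3 × 4 = 1.2 pp.
Hours worked: 0.7 × 1.2 = 0.84 pp.
TFP growth = 2 − 2.04 = -0.04%.

-0.04%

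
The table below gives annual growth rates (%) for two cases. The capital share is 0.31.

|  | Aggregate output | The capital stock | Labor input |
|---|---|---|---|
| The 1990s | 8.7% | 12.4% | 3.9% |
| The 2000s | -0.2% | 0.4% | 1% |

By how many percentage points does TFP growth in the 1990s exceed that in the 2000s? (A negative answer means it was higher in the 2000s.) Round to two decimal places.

Labor's share = 1 − 0.31 = 0.69.
The 1990s: TFP = 8.7 − 3.844 − 2.691 = 2.165%.
The 2000s: TFP = -0.2 − 0.124 − 0.69 = -1.014%.
Difference = 2.165 − (-1.014) = 3.179 pp.

3.18 percentage points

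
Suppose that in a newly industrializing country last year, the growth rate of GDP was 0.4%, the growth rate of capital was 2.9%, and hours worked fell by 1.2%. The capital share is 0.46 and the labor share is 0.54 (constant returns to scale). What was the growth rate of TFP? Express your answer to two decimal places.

-0.29%

Labor's share = 1 − 0.46 = 0.54.
Capital: 0.46 × 2.9 = 1.334 pp.
Hours worked: 0.54 × (-1.2) = -0.648 pp.
TFP growth = 0.4 − 0.686 = -0.286%.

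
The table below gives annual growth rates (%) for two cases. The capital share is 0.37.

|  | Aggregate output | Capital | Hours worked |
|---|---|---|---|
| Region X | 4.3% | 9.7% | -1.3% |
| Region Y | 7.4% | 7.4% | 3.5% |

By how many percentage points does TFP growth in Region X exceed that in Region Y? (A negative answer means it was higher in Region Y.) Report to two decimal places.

-0.93 percentage points

Labor's share = 1 − 0.37 = 0.63.
Region X: TFP = 4.3 − 3.589 + 0.819 = 1.53%.
Region Y: TFP = 7.4 − 2.738 − 2.205 = 2.457%.
Difference = 1.53 − (2.457) = -0.927 pp.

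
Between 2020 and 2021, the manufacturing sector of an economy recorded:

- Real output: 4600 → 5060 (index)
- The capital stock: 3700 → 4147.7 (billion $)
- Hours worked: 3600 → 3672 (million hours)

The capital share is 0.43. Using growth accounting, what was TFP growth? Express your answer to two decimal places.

3.66%

Real output growth = (5060 − 4600) / 4600 = 10%.
The capital stock growth = (4147.7 − 3700) / 3700 = 12.1%.
Hours worked growth = (3672 − 3600) / 3600 = 2%.
Labor's share = 1 − 0.43 = 0.57.
The capital stock: 0.43 × 12.1 = 5.203 pp.
Hours worked: 0.57 × 2 = 1.14 pp.
TFP growth = 10 − 6.343 = 3.657%.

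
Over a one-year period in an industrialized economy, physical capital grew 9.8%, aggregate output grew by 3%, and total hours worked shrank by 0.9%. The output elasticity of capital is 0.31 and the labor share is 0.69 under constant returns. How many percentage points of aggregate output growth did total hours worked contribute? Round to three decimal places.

-0.621 percentage points

Labor's share = 1 − 0.31 = 0.69.
Contribution = share × growth = 0.69 × (-0.9) = -0.621 pp.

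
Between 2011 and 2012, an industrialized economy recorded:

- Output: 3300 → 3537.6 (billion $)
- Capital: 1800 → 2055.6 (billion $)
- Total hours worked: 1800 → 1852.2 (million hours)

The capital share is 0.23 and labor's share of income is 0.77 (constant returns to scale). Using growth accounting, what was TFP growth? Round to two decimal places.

Output growth = (3537.6 − 3300) / 3300 = 7.2%.
Capital growth = (2055.6 − 1800) / 1800 = 14.2%.
Total hours worked growth = (1852.2 − 1800) / 1800 = 2.9%.
Labor's share = 1 − 0.23 = 0.77.
Capital: 0.23 × 14.2 = 3.266 pp.
Total hours worked: 0.77 × 2.9 = 2.233 pp.
TFP growth = 7.2 − 5.499 = 1.701%.

TFP grew 1.70%.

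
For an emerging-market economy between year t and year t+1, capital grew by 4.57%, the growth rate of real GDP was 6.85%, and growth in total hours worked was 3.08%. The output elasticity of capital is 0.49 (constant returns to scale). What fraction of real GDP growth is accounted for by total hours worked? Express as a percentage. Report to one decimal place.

22.9%

Labor's share = 1 − 0.49 = 0.51.
Total hours worked contributed 0.51 × 3.08 = 1.5708 pp.
Share of growth = 1.5708 / 6.85 × 100 = 22.931%.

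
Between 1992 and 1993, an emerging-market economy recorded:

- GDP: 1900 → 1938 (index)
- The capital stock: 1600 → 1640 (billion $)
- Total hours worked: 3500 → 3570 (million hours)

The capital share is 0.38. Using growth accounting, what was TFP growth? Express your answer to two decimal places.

-0.19%

GDP growth = (1938 − 1900) / 1900 = 2%.
The capital stock growth = (1640 − 1600) / 1600 = 2.5%.
Total hours worked growth = (3570 − 3500) / 3500 = 2%.
Labor's share = 1 − 0.38 = 0.62.
The capital stock: 0.38 × 2.5 = 0.95 pp.
Total hours worked: 0.62 × 2 = 1.24 pp.
TFP growth = 2 − 2.19 = -0.19%.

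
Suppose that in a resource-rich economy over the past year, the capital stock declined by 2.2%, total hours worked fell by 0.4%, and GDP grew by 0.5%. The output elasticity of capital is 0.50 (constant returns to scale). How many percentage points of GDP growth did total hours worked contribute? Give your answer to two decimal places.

Labor's share = 1 − 0.5 = 0.5.
Contribution = share × growth = 0.5 × (-0.4) = -0.2 pp.

-0.20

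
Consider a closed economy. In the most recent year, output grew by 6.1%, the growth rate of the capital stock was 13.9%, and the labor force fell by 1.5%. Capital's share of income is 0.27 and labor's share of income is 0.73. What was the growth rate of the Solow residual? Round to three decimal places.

Labor's share = 1 − 0.27 = 0.73.
The capital stock: 0.27 × 13.9 = 3.753 pp.
The labor force: 0.73 × (-1.5) = -1.095 pp.
TFP growth = 6.1 − 2.658 = 3.442%.

The Solow residual growth was 3.442%.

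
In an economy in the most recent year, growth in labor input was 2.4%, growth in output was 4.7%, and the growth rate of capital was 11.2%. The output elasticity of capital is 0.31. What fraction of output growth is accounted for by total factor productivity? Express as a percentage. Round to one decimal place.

Labor's share = 1 − 0.31 = 0.69.
Capital: 0.31 × 11.2 = 3.472 pp.
Labor input: 0.69 × 2.4 = 1.656 pp.
TFP growth = 4.7 − 5.128 = -0.428%.
TFP share of growth = -0.428 / 4.7 × 100 = -9.106%.

-9.1%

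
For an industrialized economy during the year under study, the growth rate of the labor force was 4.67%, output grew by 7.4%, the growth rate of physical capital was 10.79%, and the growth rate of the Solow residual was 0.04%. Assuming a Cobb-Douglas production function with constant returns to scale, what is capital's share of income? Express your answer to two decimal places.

Capital's share of income is 0.44.

gY = gA + α·gK + (1−α)·gL, so gY − gA − gL = α(gK − gL).
7.4 − 0.04 − 4.67 = α × (10.79 − 4.67).
2.69 = 6.12 α, so α = 0.4395.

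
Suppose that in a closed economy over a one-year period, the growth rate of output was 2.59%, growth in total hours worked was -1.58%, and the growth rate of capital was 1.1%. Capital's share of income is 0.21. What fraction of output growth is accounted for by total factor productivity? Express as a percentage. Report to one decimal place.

Total factor productivity accounted for 139.3% of growth.

Labor's share = 1 − 0.21 = 0.79.
Capital: 0.21 × 1.1 = 0.231 pp.
Total hours worked: 0.79 × (-1.58) = -1.2482 pp.
TFP growth = 2.59 + 1.0172 = 3.6072%.
TFP share of growth = 3.6072 / 2.59 × 100 = 139.274%.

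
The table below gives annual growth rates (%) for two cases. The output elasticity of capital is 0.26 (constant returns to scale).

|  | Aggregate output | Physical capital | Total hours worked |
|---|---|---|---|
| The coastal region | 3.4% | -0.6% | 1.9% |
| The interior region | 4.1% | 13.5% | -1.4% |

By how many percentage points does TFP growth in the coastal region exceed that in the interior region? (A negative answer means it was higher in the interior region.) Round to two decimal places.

Labor's share = 1 − 0.26 = 0.74.
The coastal region: TFP = 3.4 + 0.156 − 1.406 = 2.15%.
The interior region: TFP = 4.1 − 3.51 + 1.036 = 1.626%.
Difference = 2.15 − (1.626) = 0.524 pp.

0.52 percentage points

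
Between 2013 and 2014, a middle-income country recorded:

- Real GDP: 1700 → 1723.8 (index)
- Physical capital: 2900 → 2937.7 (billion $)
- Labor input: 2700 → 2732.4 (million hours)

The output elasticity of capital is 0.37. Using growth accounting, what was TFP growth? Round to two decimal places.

0.16%

Real GDP growth = (1723.8 − 1700) / 1700 = 1.4%.
Physical capital growth = (2937.7 − 2900) / 2900 = 1.3%.
Labor input growth = (2732.4 − 2700) / 2700 = 1.2%.
Labor's share = 1 − 0.37 = 0.63.
Physical capital: 0.37 × 1.3 = 0.481 pp.
Labor input: 0.63 × 1.2 = 0.756 pp.
TFP growth = 1.4 − 1.237 = 0.163%.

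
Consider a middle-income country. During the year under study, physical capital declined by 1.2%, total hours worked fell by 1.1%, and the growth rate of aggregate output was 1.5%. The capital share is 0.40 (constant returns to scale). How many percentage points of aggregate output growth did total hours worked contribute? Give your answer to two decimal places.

Labor's share = 1 − 0.4 = 0.6.
Contribution = share × growth = 0.6 × (-1.1) = -0.66 pp.

-0.66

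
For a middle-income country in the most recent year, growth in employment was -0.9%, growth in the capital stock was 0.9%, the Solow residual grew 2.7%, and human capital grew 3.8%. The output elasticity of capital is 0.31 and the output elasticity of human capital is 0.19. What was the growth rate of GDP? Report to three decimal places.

3.251%

Labor's share = 1 − 0.31 − 0.19 = 0.5.
The capital stock: 0.31 × 0.9 = 0.279 pp.
Human capital: 0.19 × 3.8 = 0.722 pp.
Employment: 0.5 × (-0.9) = -0.45 pp.
Output growth = 2.7 + 0.551 = 3.251%.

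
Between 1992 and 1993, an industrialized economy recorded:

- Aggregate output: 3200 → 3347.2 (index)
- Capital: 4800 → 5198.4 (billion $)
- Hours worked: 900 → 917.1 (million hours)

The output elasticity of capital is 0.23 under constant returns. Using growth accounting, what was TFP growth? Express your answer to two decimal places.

1.23%

Aggregate output growth = (3347.2 − 3200) / 3200 = 4.6%.
Capital growth = (5198.4 − 4800) / 4800 = 8.3%.
Hours worked growth = (917.1 − 900) / 900 = 1.9%.
Labor's share = 1 − 0.23 = 0.77.
Capital: 0.23 × 8.3 = 1.909 pp.
Hours worked: 0.77 × 1.9 = 1.463 pp.
TFP growth = 4.6 − 3.372 = 1.228%.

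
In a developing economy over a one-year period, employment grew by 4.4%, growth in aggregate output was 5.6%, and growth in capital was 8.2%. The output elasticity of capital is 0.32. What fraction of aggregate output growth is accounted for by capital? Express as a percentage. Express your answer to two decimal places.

Capital contributed 0.32 × 8.2 = 2.624 pp.
Share of growth = 2.624 / 5.6 × 100 = 46.8571%.

46.86%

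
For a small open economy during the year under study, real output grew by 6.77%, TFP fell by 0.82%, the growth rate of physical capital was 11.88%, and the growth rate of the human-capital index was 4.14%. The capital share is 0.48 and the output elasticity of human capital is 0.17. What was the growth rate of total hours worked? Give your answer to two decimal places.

3.38%

Labor's share = 1 − 0.48 − 0.17 = 0.35.
gY = gA + 0.48×11.88 + 0.17×4.14 + 0.35×g.
0.35×g = 6.77 + 0.82 − 6.4062 = 1.1838.
g = 1.1838 / 0.35 = 3.3823%.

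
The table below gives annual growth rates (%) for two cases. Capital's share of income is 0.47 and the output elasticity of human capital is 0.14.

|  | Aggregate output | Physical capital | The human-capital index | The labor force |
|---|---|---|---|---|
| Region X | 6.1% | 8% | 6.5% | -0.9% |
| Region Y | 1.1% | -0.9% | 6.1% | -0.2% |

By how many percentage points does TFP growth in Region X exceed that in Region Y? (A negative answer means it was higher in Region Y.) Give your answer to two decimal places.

Labor's share = 1 − 0.47 − 0.14 = 0.39.
Region X: TFP = 6.1 − 3.76 − 0.91 + 0.351 = 1.781%.
Region Y: TFP = 1.1 + 0.423 − 0.854 + 0.078 = 0.747%.
Difference = 1.781 − (0.747) = 1.034 pp.

1.03 percentage points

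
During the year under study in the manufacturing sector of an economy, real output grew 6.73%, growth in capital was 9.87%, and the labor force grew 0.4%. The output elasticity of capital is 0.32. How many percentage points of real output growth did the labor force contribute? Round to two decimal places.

Labor's share = 1 − 0.32 = 0.68.
Contribution = share × growth = 0.68 × 0.4 = 0.272 pp.

0.27 pp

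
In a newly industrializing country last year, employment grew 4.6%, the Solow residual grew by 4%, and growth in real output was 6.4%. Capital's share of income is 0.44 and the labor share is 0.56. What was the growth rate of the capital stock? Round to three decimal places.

-0.400%

Labor's share = 1 − 0.44 = 0.56.
gY = gA + 0.56×4.6 + 0.44×g.
0.44×g = 6.4 − 4 − 2.576 = -0.176.
g = -0.176 / 0.44 = -0.4%.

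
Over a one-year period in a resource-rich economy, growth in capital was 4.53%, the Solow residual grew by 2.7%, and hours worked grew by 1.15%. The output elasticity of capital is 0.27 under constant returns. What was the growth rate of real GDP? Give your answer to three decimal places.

Labor's share = 1 − 0.27 = 0.73.
Capital: 0.27 × 4.53 = 1.2231 pp.
Hours worked: 0.73 × 1.15 = 0.8395 pp.
Output growth = 2.7 + 2.0626 = 4.7626%.

4.763%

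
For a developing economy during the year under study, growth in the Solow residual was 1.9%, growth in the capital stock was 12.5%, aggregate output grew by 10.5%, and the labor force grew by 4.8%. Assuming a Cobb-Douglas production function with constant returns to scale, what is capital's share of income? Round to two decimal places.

gY = gA + α·gK + (1−α)·gL, so gY − gA − gL = α(gK − gL).
10.5 − 1.9 − 4.8 = α × (12.5 − 4.8).
3.8 = 7.7 α, so α = 0.4935.

0.49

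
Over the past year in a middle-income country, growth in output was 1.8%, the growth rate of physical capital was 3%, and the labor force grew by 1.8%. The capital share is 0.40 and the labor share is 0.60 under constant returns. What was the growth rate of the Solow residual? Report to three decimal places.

Labor's share = 1 − 0.4 = 0.6.
Physical capital: 0.4 × 3 = 1.2 pp.
The labor force: 0.6 × 1.8 = 1.08 pp.
TFP growth = 1.8 − 2.28 = -0.48%.

-0.480%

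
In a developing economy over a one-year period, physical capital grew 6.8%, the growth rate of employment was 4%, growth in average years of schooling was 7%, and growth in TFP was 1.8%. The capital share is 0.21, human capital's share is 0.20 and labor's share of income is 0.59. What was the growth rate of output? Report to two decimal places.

Labor's share = 1 − 0.21 − 0.2 = 0.59.
Physical capital: 0.21 × 6.8 = 1.428 pp.
Average years of schooling: 0.2 × 7 = 1.4 pp.
Employment: 0.59 × 4 = 2.36 pp.
Output growth = 1.8 + 5.188 = 6.988%.

6.99%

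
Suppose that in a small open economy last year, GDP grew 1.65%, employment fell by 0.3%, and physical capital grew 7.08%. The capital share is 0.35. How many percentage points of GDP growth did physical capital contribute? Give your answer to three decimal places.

2.478

Contribution = share × growth = 0.35 × 7.08 = 2.478 pp.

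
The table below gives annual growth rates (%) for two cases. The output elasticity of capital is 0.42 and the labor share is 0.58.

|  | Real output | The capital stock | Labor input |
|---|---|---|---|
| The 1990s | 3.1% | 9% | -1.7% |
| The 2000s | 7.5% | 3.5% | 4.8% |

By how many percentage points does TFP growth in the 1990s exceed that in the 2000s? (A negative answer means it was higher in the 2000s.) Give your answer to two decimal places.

-2.94 percentage points

Labor's share = 1 − 0.42 = 0.58.
The 1990s: TFP = 3.1 − 3.78 + 0.986 = 0.306%.
The 2000s: TFP = 7.5 − 1.47 − 2.784 = 3.246%.
Difference = 0.306 − (3.246) = -2.94 pp.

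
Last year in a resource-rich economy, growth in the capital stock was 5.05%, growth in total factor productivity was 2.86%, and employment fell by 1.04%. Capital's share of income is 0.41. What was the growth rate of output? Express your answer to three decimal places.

Output growth was 4.317%.

Labor's share = 1 − 0.41 = 0.59.
The capital stock: 0.41 × 5.05 = 2.0705 pp.
Employment: 0.59 × (-1.04) = -0.6136 pp.
Output growth = 2.86 + 1.4569 = 4.3169%.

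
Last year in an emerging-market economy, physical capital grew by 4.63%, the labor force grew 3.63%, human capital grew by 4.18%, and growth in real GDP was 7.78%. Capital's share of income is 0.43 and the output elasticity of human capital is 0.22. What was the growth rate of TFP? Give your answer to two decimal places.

Labor's share = 1 − 0.43 − 0.22 = 0.35.
Physical capital: 0.43 × 4.63 = 1.9909 pp.
Human capital: 0.22 × 4.18 = 0.9196 pp.
The labor force: 0.35 × 3.63 = 1.2705 pp.
TFP growth = 7.78 − 4.181 = 3.599%.

3.60%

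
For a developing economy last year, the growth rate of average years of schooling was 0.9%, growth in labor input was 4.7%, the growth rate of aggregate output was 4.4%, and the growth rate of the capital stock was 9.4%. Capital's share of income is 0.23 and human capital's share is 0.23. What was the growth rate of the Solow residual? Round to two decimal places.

Labor's share = 1 − 0.23 − 0.23 = 0.54.
The capital stock: 0.23 × 9.4 = 2.162 pp.
Average years of schooling: 0.23 × 0.9 = 0.207 pp.
Labor input: 0.54 × 4.7 = 2.538 pp.
TFP growth = 4.4 − 4.907 = -0.507%.

-0.51%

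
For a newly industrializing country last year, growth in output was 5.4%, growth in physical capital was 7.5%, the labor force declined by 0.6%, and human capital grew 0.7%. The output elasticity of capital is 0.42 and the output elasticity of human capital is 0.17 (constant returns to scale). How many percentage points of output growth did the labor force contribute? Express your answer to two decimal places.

-0.25 percentage points

Labor's share = 1 − 0.42 − 0.17 = 0.41.
Contribution = share × growth = 0.41 × (-0.6) = -0.246 pp.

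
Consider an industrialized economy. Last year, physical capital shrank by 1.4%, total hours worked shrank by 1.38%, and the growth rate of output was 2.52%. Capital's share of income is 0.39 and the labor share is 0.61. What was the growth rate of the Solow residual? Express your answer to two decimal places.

Labor's share = 1 − 0.39 = 0.61.
Physical capital: 0.39 × (-1.4) = -0.546 pp.
Total hours worked: 0.61 × (-1.38) = -0.8418 pp.
TFP growth = 2.52 + 1.3878 = 3.9078%.

The Solow residual growth was 3.91%.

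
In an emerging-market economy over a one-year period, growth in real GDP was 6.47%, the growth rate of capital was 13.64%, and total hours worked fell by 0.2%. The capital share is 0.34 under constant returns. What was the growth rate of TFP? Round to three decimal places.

Labor's share = 1 − 0.34 = 0.66.
Capital: 0.34 × 13.64 = 4.6376 pp.
Total hours worked: 0.66 × (-0.2) = -0.132 pp.
TFP growth = 6.47 − 4.5056 = 1.9644%.

TFP grew 1.964%.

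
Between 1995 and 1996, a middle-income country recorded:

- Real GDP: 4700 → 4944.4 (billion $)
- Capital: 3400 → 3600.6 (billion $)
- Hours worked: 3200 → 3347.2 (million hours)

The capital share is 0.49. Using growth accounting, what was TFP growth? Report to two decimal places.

Real GDP growth = (4944.4 − 4700) / 4700 = 5.2%.
Capital growth = (3600.6 − 3400) / 3400 = 5.9%.
Hours worked growth = (3347.2 − 3200) / 3200 = 4.6%.
Labor's share = 1 − 0.49 = 0.51.
Capital: 0.49 × 5.9 = 2.891 pp.
Hours worked: 0.51 × 4.6 = 2.346 pp.
TFP growth = 5.2 − 5.237 = -0.037%.

-0.04%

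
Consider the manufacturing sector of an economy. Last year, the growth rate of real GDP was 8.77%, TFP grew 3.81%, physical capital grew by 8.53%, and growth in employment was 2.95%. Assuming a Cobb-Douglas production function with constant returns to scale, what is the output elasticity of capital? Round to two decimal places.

α = 0.36

gY = gA + α·gK + (1−α)·gL, so gY − gA − gL = α(gK − gL).
8.77 − 3.81 − 2.95 = α × (8.53 − 2.95).
2.01 = 5.58 α, so α = 0.3602.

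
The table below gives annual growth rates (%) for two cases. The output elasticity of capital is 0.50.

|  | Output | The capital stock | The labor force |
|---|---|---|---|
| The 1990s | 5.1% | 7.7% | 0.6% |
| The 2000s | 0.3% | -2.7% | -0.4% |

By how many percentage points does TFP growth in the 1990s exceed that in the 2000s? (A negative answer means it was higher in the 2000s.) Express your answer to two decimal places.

Labor's share = 1 − 0.5 = 0.5.
The 1990s: TFP = 5.1 − 3.85 − 0.3 = 0.95%.
The 2000s: TFP = 0.3 + 1.35 + 0.2 = 1.85%.
Difference = 0.95 − (1.85) = -0.9 pp.

-0.90 percentage points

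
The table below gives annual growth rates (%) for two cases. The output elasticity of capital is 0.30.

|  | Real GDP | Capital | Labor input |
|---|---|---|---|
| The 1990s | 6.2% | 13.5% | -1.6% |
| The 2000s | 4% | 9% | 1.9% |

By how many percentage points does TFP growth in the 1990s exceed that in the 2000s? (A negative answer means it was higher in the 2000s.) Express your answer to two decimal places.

Labor's share = 1 − 0.3 = 0.7.
The 1990s: TFP = 6.2 − 4.05 + 1.12 = 3.27%.
The 2000s: TFP = 4 − 2.7 − 1.33 = -0.03%.
Difference = 3.27 − (-0.03) = 3.3 pp.

3.30 percentage points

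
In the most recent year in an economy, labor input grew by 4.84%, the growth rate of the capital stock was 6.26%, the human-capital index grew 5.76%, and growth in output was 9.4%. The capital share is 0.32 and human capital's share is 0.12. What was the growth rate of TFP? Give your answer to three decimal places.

3.995%

Labor's share = 1 − 0.32 − 0.12 = 0.56.
The capital stock: 0.32 × 6.26 = 2.0032 pp.
The human-capital index: 0.12 × 5.76 = 0.6912 pp.
Labor input: 0.56 × 4.84 = 2.7104 pp.
TFP growth = 9.4 − 5.4048 = 3.9952%.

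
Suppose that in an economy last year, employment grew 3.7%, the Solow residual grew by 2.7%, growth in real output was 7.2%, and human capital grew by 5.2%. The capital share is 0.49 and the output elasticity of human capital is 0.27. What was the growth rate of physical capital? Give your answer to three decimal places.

Labor's share = 1 − 0.49 − 0.27 = 0.24.
gY = gA + 0.27×5.2 + 0.24×3.7 + 0.49×g.
0.49×g = 7.2 − 2.7 − 2.292 = 2.208.
g = 2.208 / 0.49 = 4.50612%.

4.506%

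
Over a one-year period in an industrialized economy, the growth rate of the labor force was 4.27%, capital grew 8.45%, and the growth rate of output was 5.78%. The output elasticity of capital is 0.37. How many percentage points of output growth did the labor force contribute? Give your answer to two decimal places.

2.69

Labor's share = 1 − 0.37 = 0.63.
Contribution = share × growth = 0.63 × 4.27 = 2.6901 pp.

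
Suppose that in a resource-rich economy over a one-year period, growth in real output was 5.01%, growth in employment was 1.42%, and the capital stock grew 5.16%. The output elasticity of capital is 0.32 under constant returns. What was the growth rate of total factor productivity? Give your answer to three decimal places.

Labor's share = 1 − 0.32 = 0.68.
The capital stock: 0.32 × 5.16 = 1.6512 pp.
Employment: 0.68 × 1.42 = 0.9656 pp.
TFP growth = 5.01 − 2.6168 = 2.3932%.

2.393%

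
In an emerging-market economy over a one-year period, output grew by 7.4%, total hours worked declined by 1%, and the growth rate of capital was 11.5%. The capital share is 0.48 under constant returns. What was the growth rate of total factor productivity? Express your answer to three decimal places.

Labor's share = 1 − 0.48 = 0.52.
Capital: 0.48 × 11.5 = 5.52 pp.
Total hours worked: 0.52 × (-1) = -0.52 pp.
TFP growth = 7.4 − 5 = 2.4%.

2.400%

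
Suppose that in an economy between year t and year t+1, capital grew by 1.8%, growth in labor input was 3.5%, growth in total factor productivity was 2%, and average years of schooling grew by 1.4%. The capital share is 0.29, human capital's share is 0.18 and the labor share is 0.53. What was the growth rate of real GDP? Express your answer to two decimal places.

Labor's share = 1 − 0.29 − 0.18 = 0.53.
Capital: 0.29 × 1.8 = 0.522 pp.
Average years of schooling: 0.18 × 1.4 = 0.252 pp.
Labor input: 0.53 × 3.5 = 1.855 pp.
Output growth = 2 + 2.629 = 4.629%.

4.63%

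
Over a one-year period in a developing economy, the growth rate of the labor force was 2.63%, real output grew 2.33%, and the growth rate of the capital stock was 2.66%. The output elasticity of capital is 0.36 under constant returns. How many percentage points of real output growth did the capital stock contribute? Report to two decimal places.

0.96 percentage points

Contribution = share × growth = 0.36 × 2.66 = 0.9576 pp.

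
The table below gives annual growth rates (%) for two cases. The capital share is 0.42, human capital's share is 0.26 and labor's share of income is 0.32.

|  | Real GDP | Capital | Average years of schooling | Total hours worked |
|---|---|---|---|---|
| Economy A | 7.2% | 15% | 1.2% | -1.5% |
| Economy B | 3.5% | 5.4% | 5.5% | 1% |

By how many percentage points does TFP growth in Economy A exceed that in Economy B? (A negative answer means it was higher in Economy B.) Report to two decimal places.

1.59 percentage points

Labor's share = 1 − 0.42 − 0.26 = 0.32.
Economy A: TFP = 7.2 − 6.3 − 0.312 + 0.48 = 1.068%.
Economy B: TFP = 3.5 − 2.268 − 1.43 − 0.32 = -0.518%.
Difference = 1.068 − (-0.518) = 1.586 pp.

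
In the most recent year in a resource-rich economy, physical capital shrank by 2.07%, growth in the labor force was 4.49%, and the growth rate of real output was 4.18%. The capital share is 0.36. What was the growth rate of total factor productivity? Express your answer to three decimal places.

Labor's share = 1 − 0.36 = 0.64.
Physical capital: 0.36 × (-2.07) = -0.7452 pp.
The labor force: 0.64 × 4.49 = 2.8736 pp.
TFP growth = 4.18 − 2.1284 = 2.0516%.

Total factor productivity growth was 2.052%.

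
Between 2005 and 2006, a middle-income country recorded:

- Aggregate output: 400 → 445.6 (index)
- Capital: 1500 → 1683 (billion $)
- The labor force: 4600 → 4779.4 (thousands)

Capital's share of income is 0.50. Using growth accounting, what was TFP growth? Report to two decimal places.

Aggregate output growth = (445.6 − 400) / 400 = 11.4%.
Capital growth = (1683 − 1500) / 1500 = 12.2%.
The labor force growth = (4779.4 − 4600) / 4600 = 3.9%.
Labor's share = 1 − 0.5 = 0.5.
Capital: 0.5 × 12.2 = 6.1 pp.
The labor force: 0.5 × 3.9 = 1.95 pp.
TFP growth = 11.4 − 8.05 = 3.35%.

TFP grew 3.35%.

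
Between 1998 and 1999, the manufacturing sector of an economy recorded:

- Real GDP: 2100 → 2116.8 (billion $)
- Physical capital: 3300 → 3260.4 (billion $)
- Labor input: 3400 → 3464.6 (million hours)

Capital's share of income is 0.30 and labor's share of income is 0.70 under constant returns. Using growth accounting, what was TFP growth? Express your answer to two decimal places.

-0.17%

Real GDP growth = (2116.8 − 2100) / 2100 = 0.8%.
Physical capital growth = (3260.4 − 3300) / 3300 = -1.2%.
Labor input growth = (3464.6 − 3400) / 3400 = 1.9%.
Labor's share = 1 − 0.3 = 0.7.
Physical capital: 0.3 × (-1.2) = -0.36 pp.
Labor input: 0.7 × 1.9 = 1.33 pp.
TFP growth = 0.8 − 0.97 = -0.17%.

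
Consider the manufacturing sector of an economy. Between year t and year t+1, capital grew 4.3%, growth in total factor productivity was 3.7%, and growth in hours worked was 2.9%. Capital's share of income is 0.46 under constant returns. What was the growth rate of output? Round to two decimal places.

7.24%

Labor's share = 1 − 0.46 = 0.54.
Capital: 0.46 × 4.3 = 1.978 pp.
Hours worked: 0.54 × 2.9 = 1.566 pp.
Output growth = 3.7 + 3.544 = 7.244%.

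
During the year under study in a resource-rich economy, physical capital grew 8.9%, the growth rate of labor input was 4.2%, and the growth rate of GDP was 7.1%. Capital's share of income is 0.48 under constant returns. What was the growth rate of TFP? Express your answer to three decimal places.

Labor's share = 1 − 0.48 = 0.52.
Physical capital: 0.48 × 8.9 = 4.272 pp.
Labor input: 0.52 × 4.2 = 2.184 pp.
TFP growth = 7.1 − 6.456 = 0.644%.

TFP grew 0.644%.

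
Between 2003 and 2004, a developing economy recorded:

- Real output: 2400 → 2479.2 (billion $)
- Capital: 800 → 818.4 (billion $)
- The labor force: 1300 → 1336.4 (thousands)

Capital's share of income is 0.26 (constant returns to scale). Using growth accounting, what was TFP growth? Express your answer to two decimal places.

0.63%

Real output growth = (2479.2 − 2400) / 2400 = 3.3%.
Capital growth = (818.4 − 800) / 800 = 2.3%.
The labor force growth = (1336.4 − 1300) / 1300 = 2.8%.
Labor's share = 1 − 0.26 = 0.74.
Capital: 0.26 × 2.3 = 0.598 pp.
The labor force: 0.74 × 2.8 = 2.072 pp.
TFP growth = 3.3 − 2.67 = 0.63%.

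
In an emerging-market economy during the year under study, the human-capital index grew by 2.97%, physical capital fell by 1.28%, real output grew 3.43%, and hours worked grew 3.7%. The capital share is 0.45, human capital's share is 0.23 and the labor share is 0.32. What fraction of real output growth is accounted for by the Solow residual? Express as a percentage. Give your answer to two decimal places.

Labor's share = 1 − 0.45 − 0.23 = 0.32.
Physical capital: 0.45 × (-1.28) = -0.576 pp.
The human-capital index: 0.23 × 2.97 = 0.6831 pp.
Hours worked: 0.32 × 3.7 = 1.184 pp.
TFP growth = 3.43 − 1.2911 = 2.1389%.
TFP share of growth = 2.1389 / 3.43 × 100 = 62.3586%.

62.36%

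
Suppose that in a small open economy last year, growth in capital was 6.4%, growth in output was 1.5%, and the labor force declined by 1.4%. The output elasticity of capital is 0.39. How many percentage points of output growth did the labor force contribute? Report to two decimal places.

-0.85

Labor's share = 1 − 0.39 = 0.61.
Contribution = share × growth = 0.61 × (-1.4) = -0.854 pp.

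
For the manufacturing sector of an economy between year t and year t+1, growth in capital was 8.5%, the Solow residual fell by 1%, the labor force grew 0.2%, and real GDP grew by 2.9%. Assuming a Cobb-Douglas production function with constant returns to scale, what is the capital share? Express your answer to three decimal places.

gY = gA + α·gK + (1−α)·gL, so gY − gA − gL = α(gK − gL).
2.9 + 1 − 0.2 = α × (8.5 − 0.2).
3.7 = 8.3 α, so α = 0.44578.

0.446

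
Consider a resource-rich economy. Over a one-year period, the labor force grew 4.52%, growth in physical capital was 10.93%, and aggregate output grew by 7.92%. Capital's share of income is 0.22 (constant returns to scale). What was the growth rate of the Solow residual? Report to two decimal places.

1.99%

Labor's share = 1 − 0.22 = 0.78.
Physical capital: 0.22 × 10.93 = 2.4046 pp.
The labor force: 0.78 × 4.52 = 3.5256 pp.
TFP growth = 7.92 − 5.9302 = 1.9898%.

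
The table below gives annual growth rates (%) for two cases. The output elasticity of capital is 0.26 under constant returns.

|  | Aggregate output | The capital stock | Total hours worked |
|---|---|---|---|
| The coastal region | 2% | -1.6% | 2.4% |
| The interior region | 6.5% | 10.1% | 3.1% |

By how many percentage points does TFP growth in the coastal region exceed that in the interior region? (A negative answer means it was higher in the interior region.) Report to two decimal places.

-0.94 percentage points

Labor's share = 1 − 0.26 = 0.74.
The coastal region: TFP = 2 + 0.416 − 1.776 = 0.64%.
The interior region: TFP = 6.5 − 2.626 − 2.294 = 1.58%.
Difference = 0.64 − (1.58) = -0.94 pp.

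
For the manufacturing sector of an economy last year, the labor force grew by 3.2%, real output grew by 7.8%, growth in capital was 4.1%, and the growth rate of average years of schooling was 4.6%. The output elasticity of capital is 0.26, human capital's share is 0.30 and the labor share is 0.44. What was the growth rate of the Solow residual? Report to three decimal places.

Labor's share = 1 − 0.26 − 0.3 = 0.44.
Capital: 0.26 × 4.1 = 1.066 pp.
Average years of schooling: 0.3 × 4.6 = 1.38 pp.
The labor force: 0.44 × 3.2 = 1.408 pp.
TFP growth = 7.8 − 3.854 = 3.946%.

3.946%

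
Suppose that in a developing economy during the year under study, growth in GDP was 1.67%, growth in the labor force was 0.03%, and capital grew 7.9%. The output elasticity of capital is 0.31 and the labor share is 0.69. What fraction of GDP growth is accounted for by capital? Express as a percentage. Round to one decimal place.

Capital accounted for 146.6% of growth.

Capital contributed 0.31 × 7.9 = 2.449 pp.
Share of growth = 2.449 / 1.67 × 100 = 146.647%.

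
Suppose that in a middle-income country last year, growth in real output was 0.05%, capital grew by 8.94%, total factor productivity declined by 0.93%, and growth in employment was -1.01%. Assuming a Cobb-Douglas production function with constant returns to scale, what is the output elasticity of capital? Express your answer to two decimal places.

gY = gA + α·gK + (1−α)·gL, so gY − gA − gL = α(gK − gL).
0.05 + 0.93 + 1.01 = α × (8.94 − (-1.01)).
1.99 = 9.95 α, so α = 0.2.

The output elasticity of capital is 0.20.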